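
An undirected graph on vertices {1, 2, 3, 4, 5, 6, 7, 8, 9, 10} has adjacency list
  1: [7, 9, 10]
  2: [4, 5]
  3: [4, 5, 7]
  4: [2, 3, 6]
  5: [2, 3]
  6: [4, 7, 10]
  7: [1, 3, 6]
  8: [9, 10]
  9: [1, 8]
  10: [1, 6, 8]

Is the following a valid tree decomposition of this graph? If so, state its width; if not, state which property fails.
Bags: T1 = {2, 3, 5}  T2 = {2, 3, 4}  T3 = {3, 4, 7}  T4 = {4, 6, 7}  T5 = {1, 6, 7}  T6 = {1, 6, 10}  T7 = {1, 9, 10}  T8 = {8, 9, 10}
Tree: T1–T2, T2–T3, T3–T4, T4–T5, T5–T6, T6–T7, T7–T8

Checking the three conditions: (i) the bags cover all of {1, 2, 3, 4, 5, 6, 7, 8, 9, 10}; (ii) for each edge, some bag contains both endpoints; (iii) the bags containing any fixed vertex form a subtree. All hold, so the decomposition is valid with width 3 − 1 = 2.

Yes; width 2.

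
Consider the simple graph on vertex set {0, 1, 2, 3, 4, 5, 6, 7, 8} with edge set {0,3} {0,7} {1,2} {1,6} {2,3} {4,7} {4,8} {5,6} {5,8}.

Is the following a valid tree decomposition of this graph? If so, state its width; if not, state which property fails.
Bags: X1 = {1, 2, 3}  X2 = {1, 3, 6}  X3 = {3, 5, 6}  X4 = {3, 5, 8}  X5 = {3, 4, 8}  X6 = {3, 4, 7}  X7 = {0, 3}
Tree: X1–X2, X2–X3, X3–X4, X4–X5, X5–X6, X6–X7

A tree decomposition must satisfy three properties: every vertex lies in some bag; for every edge, both endpoints lie together in some bag; and for every vertex, the bags containing it form a connected subtree. Here edge (7,0) lies in no bag, so the decomposition is invalid.

No — edge (7,0) lies in no bag.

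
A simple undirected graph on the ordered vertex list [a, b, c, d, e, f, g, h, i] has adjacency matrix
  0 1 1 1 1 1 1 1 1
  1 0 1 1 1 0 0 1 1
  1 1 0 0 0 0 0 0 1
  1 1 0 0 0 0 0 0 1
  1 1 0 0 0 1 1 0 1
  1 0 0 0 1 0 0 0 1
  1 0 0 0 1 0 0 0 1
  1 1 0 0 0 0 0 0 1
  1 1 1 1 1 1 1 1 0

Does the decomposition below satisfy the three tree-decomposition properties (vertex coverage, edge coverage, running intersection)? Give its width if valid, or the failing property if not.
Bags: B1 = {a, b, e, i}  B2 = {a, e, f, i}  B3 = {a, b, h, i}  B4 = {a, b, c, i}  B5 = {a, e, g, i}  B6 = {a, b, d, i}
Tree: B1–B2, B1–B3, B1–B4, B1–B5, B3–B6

Checking the three conditions: (i) the bags cover all of {a, b, c, d, e, f, g, h, i}; (ii) for each edge, some bag contains both endpoints; (iii) the bags containing any fixed vertex form a subtree. All hold, so the decomposition is valid with width 4 − 1 = 3.

Yes; width 3.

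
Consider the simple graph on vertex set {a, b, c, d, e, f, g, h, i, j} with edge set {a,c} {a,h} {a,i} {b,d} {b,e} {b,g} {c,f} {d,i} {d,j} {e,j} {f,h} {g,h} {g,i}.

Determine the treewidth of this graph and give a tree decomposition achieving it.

Each bag holds 3 vertices, so the decomposition has width 2, which upper-bounds the treewidth. The edges j–e–b–d–j form a cycle, so G is not a tree and its treewidth is at least 2. Hence tw(G) = 2 exactly.

Treewidth 2.
One such decomposition:
Bags: B1 = {d, e, j}  B2 = {b, d, e}  B3 = {b, d, i}  B4 = {b, g, i}  B5 = {a, g, i}  B6 = {a, g, h}  B7 = {a, c, h}  B8 = {c, f, h}
Tree: B1–B2, B2–B3, B3–B4, B4–B5, B5–B6, B6–B7, B7–B8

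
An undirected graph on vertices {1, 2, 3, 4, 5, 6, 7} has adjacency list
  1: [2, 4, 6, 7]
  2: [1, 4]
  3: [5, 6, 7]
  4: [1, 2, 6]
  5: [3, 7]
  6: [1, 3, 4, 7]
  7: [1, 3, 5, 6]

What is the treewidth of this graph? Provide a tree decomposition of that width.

Treewidth 2.
Bags: B1 = {3, 6, 7}  B2 = {1, 6, 7}  B3 = {1, 4, 6}  B4 = {1, 2, 4}  B5 = {3, 5, 7}
Tree: B1–B2, B2–B3, B3–B4, B1–B5

Every bag has size at most 3, so the width is 3 − 1 = 2 and tw(G) ≤ 2. Conversely, {1, 2, 4} is a clique of size 3, and the vertices of any clique must share a bag in every tree decomposition; so some bag has ≥ 3 vertices and tw(G) ≥ 2. Combining the bounds, tw(G) = 2.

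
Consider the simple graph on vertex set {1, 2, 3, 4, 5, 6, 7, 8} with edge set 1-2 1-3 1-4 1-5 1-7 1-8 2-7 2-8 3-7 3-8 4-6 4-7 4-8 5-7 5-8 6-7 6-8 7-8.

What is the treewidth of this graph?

3

A width-3 tree decomposition is:
Bags: B1 = {1, 4, 7, 8}  B2 = {4, 6, 7, 8}  B3 = {1, 5, 7, 8}  B4 = {1, 3, 7, 8}  B5 = {1, 2, 7, 8}
Tree: B1–B2, B1–B3, B1–B4, B4–B5
Every bag has size at most 4, so the width is 4 − 1 = 3 and tw(G) ≤ 3. For the lower bound, the 4 vertices {1, 2, 7, 8} are pairwise adjacent, and any tree decomposition puts a clique entirely inside one bag — forcing width ≥ 3. Hence tw(G) = 3 exactly.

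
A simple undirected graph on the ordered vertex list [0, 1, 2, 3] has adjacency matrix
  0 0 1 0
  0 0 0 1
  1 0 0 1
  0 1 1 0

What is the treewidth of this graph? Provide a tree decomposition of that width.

Every bag has size at most 2, so the width is 2 − 1 = 1 and tw(G) ≤ 1. G has an edge, so its treewidth is at least 1. Combining the bounds, tw(G) = 1.

Treewidth 1.
One optimal decomposition is:
Bags: B1 = {0, 2}  B2 = {2, 3}  B3 = {1, 3}
Tree: B1–B2, B2–B3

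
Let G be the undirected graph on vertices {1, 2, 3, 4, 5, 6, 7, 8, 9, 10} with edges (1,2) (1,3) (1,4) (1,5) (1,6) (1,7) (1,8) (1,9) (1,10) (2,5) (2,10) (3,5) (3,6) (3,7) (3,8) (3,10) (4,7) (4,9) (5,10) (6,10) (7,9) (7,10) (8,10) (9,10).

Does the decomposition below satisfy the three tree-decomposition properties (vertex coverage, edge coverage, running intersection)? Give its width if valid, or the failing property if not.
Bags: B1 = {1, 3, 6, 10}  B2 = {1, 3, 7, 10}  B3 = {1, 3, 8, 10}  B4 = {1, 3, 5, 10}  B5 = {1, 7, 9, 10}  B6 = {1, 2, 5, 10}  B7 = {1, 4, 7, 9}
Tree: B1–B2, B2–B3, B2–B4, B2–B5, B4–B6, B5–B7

Yes; width 3.

Checking the three conditions: (i) the bags cover all of {1, 2, 3, 4, 5, 6, 7, 8, 9, 10}; (ii) for each edge, some bag contains both endpoints; (iii) the bags containing any fixed vertex form a subtree. All hold, so the decomposition is valid with width 4 − 1 = 3.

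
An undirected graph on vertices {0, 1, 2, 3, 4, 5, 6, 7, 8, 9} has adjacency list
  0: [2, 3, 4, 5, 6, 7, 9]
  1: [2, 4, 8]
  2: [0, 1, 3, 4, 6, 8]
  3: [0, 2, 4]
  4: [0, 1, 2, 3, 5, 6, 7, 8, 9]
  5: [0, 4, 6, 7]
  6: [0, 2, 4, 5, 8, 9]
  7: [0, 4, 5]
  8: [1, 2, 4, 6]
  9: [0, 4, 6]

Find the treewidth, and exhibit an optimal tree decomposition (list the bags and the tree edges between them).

Treewidth 3.
One such decomposition:
Bags: B1 = {0, 4, 5, 6}  B2 = {0, 4, 5, 7}  B3 = {0, 2, 4, 6}  B4 = {2, 4, 6, 8}  B5 = {0, 2, 3, 4}  B6 = {0, 4, 6, 9}  B7 = {1, 2, 4, 8}
Tree: B1–B2, B1–B3, B3–B4, B3–B5, B3–B6, B4–B7

Every bag has size at most 4, so the width is 4 − 1 = 3 and tw(G) ≤ 3. On the other hand G contains the 4-clique {0, 2, 3, 4}. A clique must lie in a single bag of any decomposition, so no decomposition can have width below 3. Hence tw(G) = 3 exactly.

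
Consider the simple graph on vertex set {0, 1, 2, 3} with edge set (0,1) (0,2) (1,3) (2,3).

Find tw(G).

A width-2 tree decomposition is:
Bags: B1 = {0, 1, 3}  B2 = {0, 2, 3}
Tree: B1–B2
Each bag holds 3 vertices, so the decomposition has width 2, which upper-bounds the treewidth. For the lower bound, G contains the cycle 0–1–3–2–0, so G is not a forest; only forests have treewidth ≤ 1, hence tw(G) ≥ 2. Combining the bounds, tw(G) = 2.

2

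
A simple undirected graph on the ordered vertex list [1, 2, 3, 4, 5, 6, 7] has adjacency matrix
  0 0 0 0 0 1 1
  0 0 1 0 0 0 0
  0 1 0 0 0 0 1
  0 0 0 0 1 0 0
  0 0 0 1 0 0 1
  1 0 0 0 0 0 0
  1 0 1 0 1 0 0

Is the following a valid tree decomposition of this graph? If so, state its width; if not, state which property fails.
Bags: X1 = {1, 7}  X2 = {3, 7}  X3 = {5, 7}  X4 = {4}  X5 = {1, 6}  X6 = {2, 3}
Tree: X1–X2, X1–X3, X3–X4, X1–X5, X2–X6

No — edge (5,4) lies in no bag.

A tree decomposition must satisfy three properties: every vertex lies in some bag; for every edge, both endpoints lie together in some bag; and for every vertex, the bags containing it form a connected subtree. Here edge (5,4) lies in no bag, so the decomposition is invalid.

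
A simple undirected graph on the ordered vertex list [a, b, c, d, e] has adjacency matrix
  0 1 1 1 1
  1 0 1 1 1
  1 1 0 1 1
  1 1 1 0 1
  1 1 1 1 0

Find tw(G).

A width-4 tree decomposition is:
Bags: B1 = {a, b, c, d, e}
Tree: (single bag)
With just one bag of size 5, the width is 5 − 1 = 4, so tw(G) ≤ 4. Conversely, {a, b, c, d, e} is a clique of size 5, and the vertices of any clique must share a bag in every tree decomposition; so some bag has ≥ 5 vertices and tw(G) ≥ 4. Combining the bounds, tw(G) = 4.

4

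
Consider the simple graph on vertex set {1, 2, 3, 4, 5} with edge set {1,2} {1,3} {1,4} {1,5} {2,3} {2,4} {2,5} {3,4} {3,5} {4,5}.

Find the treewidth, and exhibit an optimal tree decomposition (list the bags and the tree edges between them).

With just one bag of size 5, the width is 5 − 1 = 4, so tw(G) ≤ 4. For the lower bound, the 5 vertices {1, 2, 3, 4, 5} are pairwise adjacent, and any tree decomposition puts a clique entirely inside one bag — forcing width ≥ 4. Combining the bounds, tw(G) = 4.

Treewidth 4.
One optimal decomposition is:
Bags: B1 = {1, 2, 3, 4, 5}
Tree: (single bag)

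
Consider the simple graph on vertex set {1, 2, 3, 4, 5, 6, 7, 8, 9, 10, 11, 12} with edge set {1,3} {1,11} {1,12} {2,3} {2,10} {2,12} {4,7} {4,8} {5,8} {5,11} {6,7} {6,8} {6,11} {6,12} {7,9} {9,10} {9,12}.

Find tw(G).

A width-3 tree decomposition is:
Bags: B1 = {1, 2, 3, 10}  B2 = {1, 2, 10, 12}  B3 = {1, 9, 10, 12}  B4 = {1, 9, 11, 12}  B5 = {6, 9, 11, 12}  B6 = {6, 7, 9, 11}  B7 = {5, 6, 7, 11}  B8 = {5, 6, 7, 8}  B9 = {4, 5, 7, 8}
Tree: B1–B2, B2–B3, B3–B4, B4–B5, B5–B6, B6–B7, B7–B8, B8–B9
Each bag holds 4 vertices, so the decomposition has width 3, which upper-bounds the treewidth. For the lower bound: the 4 vertex sets {2,3,10}, {1}, {12}, {6,7,9,11} are disjoint, each induces a connected subgraph, and every pair is joined by at least one edge of G. Contracting each set to a single vertex therefore yields K_{4} as a minor, and since treewidth is minor-monotone, tw(G) ≥ tw(K_{4}) = 3. Therefore the treewidth is 3.

3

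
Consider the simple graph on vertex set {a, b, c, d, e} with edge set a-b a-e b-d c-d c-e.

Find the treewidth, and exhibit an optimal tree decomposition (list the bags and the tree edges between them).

The largest bag has 3 vertices, giving width 2; this decomposition certifies tw(G) ≤ 2. The edges c–d–b–a–e–c form a cycle, so G is not a tree and its treewidth is at least 2. Combining the bounds, tw(G) = 2.

Treewidth 2.
Bags: B1 = {b, c, d}  B2 = {a, b, c}  B3 = {a, c, e}
Tree: B1–B2, B2–B3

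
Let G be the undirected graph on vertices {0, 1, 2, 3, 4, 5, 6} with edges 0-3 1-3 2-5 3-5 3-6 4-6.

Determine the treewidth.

A width-1 tree decomposition is:
Bags: B1 = {3, 5}  B2 = {3, 6}  B3 = {2, 5}  B4 = {1, 3}  B5 = {4, 6}  B6 = {0, 3}
Tree: B1–B2, B1–B3, B2–B4, B2–B5, B1–B6
Every bag has size at most 2, so the width is 2 − 1 = 1 and tw(G) ≤ 1. G has an edge, so its treewidth is at least 1. Therefore the treewidth is 1.

1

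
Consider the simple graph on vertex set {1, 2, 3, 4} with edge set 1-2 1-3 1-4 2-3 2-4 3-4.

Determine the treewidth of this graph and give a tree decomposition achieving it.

A single bag containing all 4 vertices is trivially a valid decomposition of width 3. Conversely, {1, 2, 3, 4} is a clique of size 4, and the vertices of any clique must share a bag in every tree decomposition; so some bag has ≥ 4 vertices and tw(G) ≥ 3. Therefore the treewidth is 3.

Treewidth 3.
Bags: B1 = {1, 2, 3, 4}
Tree: (single bag)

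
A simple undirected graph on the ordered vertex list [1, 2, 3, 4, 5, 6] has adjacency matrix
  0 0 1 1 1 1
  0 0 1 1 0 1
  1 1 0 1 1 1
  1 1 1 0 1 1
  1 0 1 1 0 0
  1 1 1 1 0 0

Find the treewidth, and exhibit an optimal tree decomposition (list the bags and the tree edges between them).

Each bag holds 4 vertices, so the decomposition has width 3, which upper-bounds the treewidth. On the other hand G contains the 4-clique {1, 3, 4, 5}. A clique must lie in a single bag of any decomposition, so no decomposition can have width below 3. Hence tw(G) = 3 exactly.

Treewidth 3.
One optimal decomposition is:
Bags: B1 = {1, 3, 4, 5}  B2 = {1, 3, 4, 6}  B3 = {2, 3, 4, 6}
Tree: B1–B2, B2–B3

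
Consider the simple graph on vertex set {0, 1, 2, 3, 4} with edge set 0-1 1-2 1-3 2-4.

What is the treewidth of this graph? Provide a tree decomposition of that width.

The largest bag has 2 vertices, giving width 1; this decomposition certifies tw(G) ≤ 1. Since G has at least one edge (e.g. 1–0), it is not an edgeless graph, so tw(G) ≥ 1. Therefore the treewidth is 1.

Treewidth 1.
Bags: B1 = {0, 1}  B2 = {1, 2}  B3 = {2, 4}  B4 = {1, 3}
Tree: B1–B2, B2–B3, B1–B4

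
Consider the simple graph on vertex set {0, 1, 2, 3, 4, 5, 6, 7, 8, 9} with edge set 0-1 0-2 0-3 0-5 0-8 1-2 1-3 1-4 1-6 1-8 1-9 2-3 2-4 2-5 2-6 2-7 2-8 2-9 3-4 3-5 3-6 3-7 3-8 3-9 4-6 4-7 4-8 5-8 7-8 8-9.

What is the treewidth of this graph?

4

A width-4 tree decomposition is:
Bags: B1 = {1, 2, 3, 4, 8}  B2 = {0, 1, 2, 3, 8}  B3 = {2, 3, 4, 7, 8}  B4 = {1, 2, 3, 4, 6}  B5 = {0, 2, 3, 5, 8}  B6 = {1, 2, 3, 8, 9}
Tree: B1–B2, B1–B3, B1–B4, B2–B5, B1–B6
Every bag has size at most 5, so the width is 5 − 1 = 4 and tw(G) ≤ 4. Conversely, {0, 1, 2, 3, 8} is a clique of size 5, and the vertices of any clique must share a bag in every tree decomposition; so some bag has ≥ 5 vertices and tw(G) ≥ 4. The upper and lower bounds meet at 4, so that is the treewidth.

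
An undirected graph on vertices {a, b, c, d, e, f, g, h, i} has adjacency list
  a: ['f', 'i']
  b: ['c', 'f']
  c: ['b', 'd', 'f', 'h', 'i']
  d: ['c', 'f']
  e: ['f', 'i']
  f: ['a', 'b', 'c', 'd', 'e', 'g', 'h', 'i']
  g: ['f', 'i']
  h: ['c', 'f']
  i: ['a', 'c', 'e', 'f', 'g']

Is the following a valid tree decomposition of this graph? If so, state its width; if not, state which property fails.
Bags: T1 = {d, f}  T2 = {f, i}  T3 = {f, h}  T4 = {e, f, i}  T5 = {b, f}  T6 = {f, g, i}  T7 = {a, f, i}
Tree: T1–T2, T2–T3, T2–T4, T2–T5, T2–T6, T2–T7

A tree decomposition must satisfy three properties: every vertex lies in some bag; for every edge, both endpoints lie together in some bag; and for every vertex, the bags containing it form a connected subtree. Here vertex c appears in no bag, so the decomposition is invalid.

No — vertex c appears in no bag.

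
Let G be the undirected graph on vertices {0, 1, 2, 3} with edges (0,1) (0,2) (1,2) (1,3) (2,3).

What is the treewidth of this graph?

2

A width-2 tree decomposition is:
Bags: B1 = {0, 1, 2}  B2 = {1, 2, 3}
Tree: B1–B2
Every bag has size at most 3, so the width is 3 − 1 = 2 and tw(G) ≤ 2. For the lower bound, the 3 vertices {0, 1, 2} are pairwise adjacent, and any tree decomposition puts a clique entirely inside one bag — forcing width ≥ 2. Therefore the treewidth is 2.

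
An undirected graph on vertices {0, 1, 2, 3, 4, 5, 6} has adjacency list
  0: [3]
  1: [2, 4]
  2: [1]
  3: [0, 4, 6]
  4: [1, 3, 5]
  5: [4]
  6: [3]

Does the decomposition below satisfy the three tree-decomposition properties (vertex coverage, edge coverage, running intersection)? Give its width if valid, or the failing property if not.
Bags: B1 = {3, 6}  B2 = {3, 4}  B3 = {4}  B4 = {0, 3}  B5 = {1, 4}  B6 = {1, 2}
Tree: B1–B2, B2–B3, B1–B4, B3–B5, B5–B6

No — vertex 5 appears in no bag.

A tree decomposition must satisfy three properties: every vertex lies in some bag; for every edge, both endpoints lie together in some bag; and for every vertex, the bags containing it form a connected subtree. Here vertex 5 appears in no bag, so the decomposition is invalid.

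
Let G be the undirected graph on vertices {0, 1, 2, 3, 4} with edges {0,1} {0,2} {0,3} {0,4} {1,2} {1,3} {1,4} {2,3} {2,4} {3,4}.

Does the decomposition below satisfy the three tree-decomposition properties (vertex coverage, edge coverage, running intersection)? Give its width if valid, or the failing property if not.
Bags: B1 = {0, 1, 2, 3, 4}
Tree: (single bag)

Yes; width 4.

Every vertex of G appears in some bag (union = {0, 1, 2, 3, 4}); every edge is covered by a bag; and for each vertex v the set of bags containing v is connected in the bag tree. The decomposition is therefore valid. The largest bag has 5 vertices, so the width is 4.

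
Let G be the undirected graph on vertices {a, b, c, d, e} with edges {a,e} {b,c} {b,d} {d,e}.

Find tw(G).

A width-1 tree decomposition is:
Bags: B1 = {b, c}  B2 = {b, d}  B3 = {d, e}  B4 = {a, e}
Tree: B1–B2, B2–B3, B3–B4
The largest bag has 2 vertices, giving width 1; this decomposition certifies tw(G) ≤ 1. G has an edge, so its treewidth is at least 1. Hence tw(G) = 1 exactly.

1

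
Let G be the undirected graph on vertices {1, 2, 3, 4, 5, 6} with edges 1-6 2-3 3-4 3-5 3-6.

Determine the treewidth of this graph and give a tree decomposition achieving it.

The largest bag has 2 vertices, giving width 1; this decomposition certifies tw(G) ≤ 1. G has an edge, so its treewidth is at least 1. Combining the bounds, tw(G) = 1.

Treewidth 1.
One optimal decomposition is:
Bags: B1 = {3, 4}  B2 = {3, 5}  B3 = {2, 3}  B4 = {3, 6}  B5 = {1, 6}
Tree: B1–B2, B2–B3, B1–B4, B4–B5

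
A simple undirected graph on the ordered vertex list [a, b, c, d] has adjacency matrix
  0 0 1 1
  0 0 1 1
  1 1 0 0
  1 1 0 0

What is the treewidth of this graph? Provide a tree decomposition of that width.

Treewidth 2.
One optimal decomposition is:
Bags: B1 = {a, c, d}  B2 = {b, c, d}
Tree: B1–B2

Every bag has size at most 3, so the width is 3 − 1 = 2 and tw(G) ≤ 2. The edges d–a–c–b–d form a cycle, so G is not a tree and its treewidth is at least 2. Hence tw(G) = 2 exactly.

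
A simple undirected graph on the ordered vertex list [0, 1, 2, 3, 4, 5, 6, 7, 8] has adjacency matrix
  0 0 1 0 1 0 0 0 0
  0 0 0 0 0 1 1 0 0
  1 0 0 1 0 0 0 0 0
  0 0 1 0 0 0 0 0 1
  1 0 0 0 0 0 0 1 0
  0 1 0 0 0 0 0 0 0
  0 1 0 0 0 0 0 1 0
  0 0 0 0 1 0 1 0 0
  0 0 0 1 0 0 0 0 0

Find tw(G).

A width-1 tree decomposition is:
Bags: B1 = {3, 8}  B2 = {2, 3}  B3 = {0, 2}  B4 = {0, 4}  B5 = {4, 7}  B6 = {6, 7}  B7 = {1, 6}  B8 = {1, 5}
Tree: B1–B2, B2–B3, B3–B4, B4–B5, B5–B6, B6–B7, B7–B8
The largest bag has 2 vertices, giving width 1; this decomposition certifies tw(G) ≤ 1. Any graph with an edge has treewidth ≥ 1, and G has the edge 8–3. Combining the bounds, tw(G) = 1.

1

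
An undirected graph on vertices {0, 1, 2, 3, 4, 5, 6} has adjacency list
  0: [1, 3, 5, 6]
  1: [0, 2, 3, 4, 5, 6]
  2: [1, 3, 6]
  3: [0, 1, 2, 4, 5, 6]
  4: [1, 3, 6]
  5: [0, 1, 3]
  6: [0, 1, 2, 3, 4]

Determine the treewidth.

A width-3 tree decomposition is:
Bags: B1 = {1, 2, 3, 6}  B2 = {0, 1, 3, 6}  B3 = {0, 1, 3, 5}  B4 = {1, 3, 4, 6}
Tree: B1–B2, B2–B3, B1–B4
Each bag holds 4 vertices, so the decomposition has width 3, which upper-bounds the treewidth. Conversely, {0, 1, 3, 5} is a clique of size 4, and the vertices of any clique must share a bag in every tree decomposition; so some bag has ≥ 4 vertices and tw(G) ≥ 3. Combining the bounds, tw(G) = 3.

3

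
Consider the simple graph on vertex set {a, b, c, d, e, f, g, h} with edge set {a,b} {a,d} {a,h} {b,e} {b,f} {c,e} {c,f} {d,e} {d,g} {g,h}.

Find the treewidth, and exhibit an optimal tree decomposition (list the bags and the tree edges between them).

Each bag holds 3 vertices, so the decomposition has width 2, which upper-bounds the treewidth. The edges h–g–d–a–h form a cycle, so G is not a tree and its treewidth is at least 2. The upper and lower bounds meet at 2, so that is the treewidth.

Treewidth 2.
Bags: B1 = {a, g, h}  B2 = {a, d, g}  B3 = {a, b, d}  B4 = {b, d, e}  B5 = {b, e, f}  B6 = {c, e, f}
Tree: B1–B2, B2–B3, B3–B4, B4–B5, B5–B6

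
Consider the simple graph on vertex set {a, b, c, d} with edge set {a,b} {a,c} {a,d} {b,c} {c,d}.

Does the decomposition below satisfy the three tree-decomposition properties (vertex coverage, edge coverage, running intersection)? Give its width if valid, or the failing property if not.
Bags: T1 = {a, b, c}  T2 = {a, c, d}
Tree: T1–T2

Vertex coverage: the bags together contain {a, b, c, d}, the full vertex set. Edge coverage: each edge of G has both endpoints in at least one bag. Running intersection: for every vertex, the bags containing it form a connected subtree. All three properties hold, so this is a valid tree decomposition of width max|bag| − 1 = 2, and hence tw(G) ≤ 2.

Yes; width 2.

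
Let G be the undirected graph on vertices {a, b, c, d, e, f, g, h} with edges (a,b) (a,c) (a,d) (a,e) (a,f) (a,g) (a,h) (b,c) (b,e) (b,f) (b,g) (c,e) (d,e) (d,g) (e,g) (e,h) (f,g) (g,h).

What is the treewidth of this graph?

3

A width-3 tree decomposition is:
Bags: B1 = {a, b, e, g}  B2 = {a, b, c, e}  B3 = {a, d, e, g}  B4 = {a, b, f, g}  B5 = {a, e, g, h}
Tree: B1–B2, B1–B3, B1–B4, B3–B5
The largest bag has 4 vertices, giving width 3; this decomposition certifies tw(G) ≤ 3. On the other hand G contains the 4-clique {a, d, e, g}. A clique must lie in a single bag of any decomposition, so no decomposition can have width below 3. The upper and lower bounds meet at 3, so that is the treewidth.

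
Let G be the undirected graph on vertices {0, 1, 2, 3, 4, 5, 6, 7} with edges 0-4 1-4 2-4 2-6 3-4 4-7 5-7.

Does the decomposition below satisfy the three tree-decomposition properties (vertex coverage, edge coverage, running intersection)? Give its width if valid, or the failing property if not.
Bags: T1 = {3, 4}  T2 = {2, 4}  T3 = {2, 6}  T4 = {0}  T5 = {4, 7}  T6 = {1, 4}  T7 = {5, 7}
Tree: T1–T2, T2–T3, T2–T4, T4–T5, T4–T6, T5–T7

No — edge (4,0) lies in no bag.

A tree decomposition must satisfy three properties: every vertex lies in some bag; for every edge, both endpoints lie together in some bag; and for every vertex, the bags containing it form a connected subtree. Here edge (4,0) lies in no bag, so the decomposition is invalid.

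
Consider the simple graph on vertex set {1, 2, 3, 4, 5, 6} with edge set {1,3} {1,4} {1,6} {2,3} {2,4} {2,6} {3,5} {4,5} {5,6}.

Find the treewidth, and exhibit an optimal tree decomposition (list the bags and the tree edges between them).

Treewidth 3.
Bags: B1 = {1, 2, 3, 5}  B2 = {1, 2, 5, 6}  B3 = {1, 2, 4, 5}
Tree: B1–B2, B2–B3

Every bag has size at most 4, so the width is 4 − 1 = 3 and tw(G) ≤ 3. For the lower bound: the 4 vertex sets {2,3}, {1,6}, {5}, {4} are disjoint, each induces a connected subgraph, and every pair is joined by at least one edge of G. Contracting each set to a single vertex therefore yields K_{4} as a minor, and since treewidth is minor-monotone, tw(G) ≥ tw(K_{4}) = 3. Combining the bounds, tw(G) = 3.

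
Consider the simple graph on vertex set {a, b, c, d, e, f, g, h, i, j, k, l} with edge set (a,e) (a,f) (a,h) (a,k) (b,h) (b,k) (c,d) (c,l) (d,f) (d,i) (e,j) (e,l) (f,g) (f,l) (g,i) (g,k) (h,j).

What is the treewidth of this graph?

3

A width-3 tree decomposition is:
Bags: B1 = {b, e, h, j}  B2 = {a, b, e, h}  B3 = {a, b, e, k}  B4 = {a, e, k, l}  B5 = {a, f, k, l}  B6 = {f, g, k, l}  B7 = {c, f, g, l}  B8 = {c, d, f, g}  B9 = {c, d, g, i}
Tree: B1–B2, B2–B3, B3–B4, B4–B5, B5–B6, B6–B7, B7–B8, B8–B9
Each bag holds 4 vertices, so the decomposition has width 3, which upper-bounds the treewidth. For the lower bound: the 4 vertex sets {b,h,j}, {e}, {a}, {f,g,k,l} are disjoint, each induces a connected subgraph, and every pair is joined by at least one edge of G. Contracting each set to a single vertex therefore yields K_{4} as a minor, and since treewidth is minor-monotone, tw(G) ≥ tw(K_{4}) = 3. Therefore the treewidth is 3.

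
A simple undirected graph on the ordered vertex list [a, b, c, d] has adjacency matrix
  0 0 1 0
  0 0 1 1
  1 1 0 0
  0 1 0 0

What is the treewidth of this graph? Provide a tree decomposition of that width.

Treewidth 1.
One such decomposition:
Bags: B1 = {a, c}  B2 = {b, c}  B3 = {b, d}
Tree: B1–B2, B2–B3

Each bag holds 2 vertices, so the decomposition has width 1, which upper-bounds the treewidth. Any graph with an edge has treewidth ≥ 1, and G has the edge a–c. Combining the bounds, tw(G) = 1.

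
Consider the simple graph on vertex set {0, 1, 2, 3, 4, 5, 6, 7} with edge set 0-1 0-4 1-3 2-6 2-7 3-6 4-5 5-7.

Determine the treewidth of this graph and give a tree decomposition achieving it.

Each bag holds 3 vertices, so the decomposition has width 2, which upper-bounds the treewidth. For the lower bound, G contains the cycle 2–6–3–1–0–4–5–7–2, so G is not a forest; only forests have treewidth ≤ 1, hence tw(G) ≥ 2. Therefore the treewidth is 2.

Treewidth 2.
One optimal decomposition is:
Bags: B1 = {2, 3, 6}  B2 = {1, 2, 3}  B3 = {0, 1, 2}  B4 = {0, 2, 4}  B5 = {2, 4, 5}  B6 = {2, 5, 7}
Tree: B1–B2, B2–B3, B3–B4, B4–B5, B5–B6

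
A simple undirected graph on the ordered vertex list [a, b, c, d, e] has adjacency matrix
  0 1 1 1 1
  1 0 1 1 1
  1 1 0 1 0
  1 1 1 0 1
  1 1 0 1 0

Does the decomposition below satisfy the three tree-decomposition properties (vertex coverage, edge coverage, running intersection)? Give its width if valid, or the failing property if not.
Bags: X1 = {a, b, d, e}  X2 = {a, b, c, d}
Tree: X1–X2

Every vertex of G appears in some bag (union = {a, b, c, d, e}); every edge is covered by a bag; and for each vertex v the set of bags containing v is connected in the bag tree. The decomposition is therefore valid. The largest bag has 4 vertices, so the width is 3.

Yes; width 3.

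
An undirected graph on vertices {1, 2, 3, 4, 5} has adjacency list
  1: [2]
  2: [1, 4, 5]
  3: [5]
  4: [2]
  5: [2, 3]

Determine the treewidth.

1

A width-1 tree decomposition is:
Bags: B1 = {1, 2}  B2 = {2, 5}  B3 = {2, 4}  B4 = {3, 5}
Tree: B1–B2, B2–B3, B2–B4
Each bag holds 2 vertices, so the decomposition has width 1, which upper-bounds the treewidth. Any graph with an edge has treewidth ≥ 1, and G has the edge 1–2. Hence tw(G) = 1 exactly.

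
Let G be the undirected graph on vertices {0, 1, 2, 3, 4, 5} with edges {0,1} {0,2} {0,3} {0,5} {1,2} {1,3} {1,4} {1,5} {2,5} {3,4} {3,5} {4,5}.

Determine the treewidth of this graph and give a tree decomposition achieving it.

Treewidth 3.
One such decomposition:
Bags: B1 = {1, 3, 4, 5}  B2 = {0, 1, 3, 5}  B3 = {0, 1, 2, 5}
Tree: B1–B2, B2–B3

Every bag has size at most 4, so the width is 4 − 1 = 3 and tw(G) ≤ 3. For the lower bound, the 4 vertices {0, 1, 2, 5} are pairwise adjacent, and any tree decomposition puts a clique entirely inside one bag — forcing width ≥ 3. Combining the bounds, tw(G) = 3.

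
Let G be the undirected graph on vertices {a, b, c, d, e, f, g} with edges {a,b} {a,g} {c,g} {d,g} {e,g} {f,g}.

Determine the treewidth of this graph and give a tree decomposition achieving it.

Each bag holds 2 vertices, so the decomposition has width 1, which upper-bounds the treewidth. Any graph with an edge has treewidth ≥ 1, and G has the edge g–c. Hence tw(G) = 1 exactly.

Treewidth 1.
One such decomposition:
Bags: B1 = {c, g}  B2 = {a, g}  B3 = {d, g}  B4 = {e, g}  B5 = {a, b}  B6 = {f, g}
Tree: B1–B2, B1–B3, B3–B4, B2–B5, B4–B6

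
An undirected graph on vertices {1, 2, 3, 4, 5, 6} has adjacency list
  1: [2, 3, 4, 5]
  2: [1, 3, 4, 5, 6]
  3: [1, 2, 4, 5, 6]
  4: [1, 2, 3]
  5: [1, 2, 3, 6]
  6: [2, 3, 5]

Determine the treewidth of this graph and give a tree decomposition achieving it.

Treewidth 3.
One such decomposition:
Bags: B1 = {2, 3, 5, 6}  B2 = {1, 2, 3, 5}  B3 = {1, 2, 3, 4}
Tree: B1–B2, B2–B3

Every bag has size at most 4, so the width is 4 − 1 = 3 and tw(G) ≤ 3. Conversely, {1, 2, 3, 4} is a clique of size 4, and the vertices of any clique must share a bag in every tree decomposition; so some bag has ≥ 4 vertices and tw(G) ≥ 3. Therefore the treewidth is 3.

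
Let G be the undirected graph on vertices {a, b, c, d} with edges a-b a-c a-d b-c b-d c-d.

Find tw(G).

A width-3 tree decomposition is:
Bags: B1 = {a, b, c, d}
Tree: (single bag)
A single bag containing all 4 vertices is trivially a valid decomposition of width 3. For the lower bound, the 4 vertices {a, b, c, d} are pairwise adjacent, and any tree decomposition puts a clique entirely inside one bag — forcing width ≥ 3. Therefore the treewidth is 3.

3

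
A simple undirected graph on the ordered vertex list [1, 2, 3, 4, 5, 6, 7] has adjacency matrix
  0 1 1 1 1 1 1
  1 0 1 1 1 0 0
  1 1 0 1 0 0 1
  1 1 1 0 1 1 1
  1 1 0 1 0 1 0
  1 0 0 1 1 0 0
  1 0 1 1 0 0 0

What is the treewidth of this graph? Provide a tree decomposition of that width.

Treewidth 3.
Bags: B1 = {1, 2, 4, 5}  B2 = {1, 2, 3, 4}  B3 = {1, 4, 5, 6}  B4 = {1, 3, 4, 7}
Tree: B1–B2, B1–B3, B2–B4

Each bag holds 4 vertices, so the decomposition has width 3, which upper-bounds the treewidth. Conversely, {1, 2, 3, 4} is a clique of size 4, and the vertices of any clique must share a bag in every tree decomposition; so some bag has ≥ 4 vertices and tw(G) ≥ 3. Hence tw(G) = 3 exactly.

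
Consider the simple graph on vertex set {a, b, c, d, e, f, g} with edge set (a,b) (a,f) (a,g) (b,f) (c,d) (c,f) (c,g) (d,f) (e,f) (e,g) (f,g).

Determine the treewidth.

A width-2 tree decomposition is:
Bags: B1 = {c, f, g}  B2 = {e, f, g}  B3 = {c, d, f}  B4 = {a, f, g}  B5 = {a, b, f}
Tree: B1–B2, B1–B3, B1–B4, B4–B5
Every bag has size at most 3, so the width is 3 − 1 = 2 and tw(G) ≤ 2. Conversely, {c, d, f} is a clique of size 3, and the vertices of any clique must share a bag in every tree decomposition; so some bag has ≥ 3 vertices and tw(G) ≥ 2. Combining the bounds, tw(G) = 2.

2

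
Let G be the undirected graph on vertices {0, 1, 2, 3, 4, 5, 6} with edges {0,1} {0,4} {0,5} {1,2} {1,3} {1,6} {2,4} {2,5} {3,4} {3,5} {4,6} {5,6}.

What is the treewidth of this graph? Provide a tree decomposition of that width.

Each bag holds 4 vertices, so the decomposition has width 3, which upper-bounds the treewidth. For the lower bound: the 4 vertex sets {3,4}, {2,5}, {1}, {6} are disjoint, each induces a connected subgraph, and every pair is joined by at least one edge of G. Contracting each set to a single vertex therefore yields K_{4} as a minor, and since treewidth is minor-monotone, tw(G) ≥ tw(K_{4}) = 3. Hence tw(G) = 3 exactly.

Treewidth 3.
One such decomposition:
Bags: B1 = {1, 3, 4, 5}  B2 = {1, 2, 4, 5}  B3 = {1, 4, 5, 6}  B4 = {0, 1, 4, 5}
Tree: B1–B2, B2–B3, B3–B4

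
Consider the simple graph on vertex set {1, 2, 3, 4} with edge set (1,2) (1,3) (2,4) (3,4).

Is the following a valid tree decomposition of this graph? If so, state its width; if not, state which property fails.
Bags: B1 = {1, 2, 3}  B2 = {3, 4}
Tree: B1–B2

A tree decomposition must satisfy three properties: every vertex lies in some bag; for every edge, both endpoints lie together in some bag; and for every vertex, the bags containing it form a connected subtree. Here edge (2,4) lies in no bag, so the decomposition is invalid.

No — edge (2,4) lies in no bag.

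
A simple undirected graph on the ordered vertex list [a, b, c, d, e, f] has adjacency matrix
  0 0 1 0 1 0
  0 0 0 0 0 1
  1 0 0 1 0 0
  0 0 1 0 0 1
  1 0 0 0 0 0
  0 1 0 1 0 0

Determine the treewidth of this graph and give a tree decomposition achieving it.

Treewidth 1.
One such decomposition:
Bags: B1 = {a, c}  B2 = {c, d}  B3 = {a, e}  B4 = {d, f}  B5 = {b, f}
Tree: B1–B2, B1–B3, B2–B4, B4–B5

Each bag holds 2 vertices, so the decomposition has width 1, which upper-bounds the treewidth. Any graph with an edge has treewidth ≥ 1, and G has the edge c–a. The upper and lower bounds meet at 1, so that is the treewidth.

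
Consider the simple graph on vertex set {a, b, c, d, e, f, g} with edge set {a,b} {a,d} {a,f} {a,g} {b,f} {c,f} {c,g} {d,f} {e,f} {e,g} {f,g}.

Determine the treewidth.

A width-2 tree decomposition is:
Bags: B1 = {e, f, g}  B2 = {a, f, g}  B3 = {a, b, f}  B4 = {a, d, f}  B5 = {c, f, g}
Tree: B1–B2, B2–B3, B2–B4, B1–B5
Each bag holds 3 vertices, so the decomposition has width 2, which upper-bounds the treewidth. For the lower bound, the 3 vertices {a, d, f} are pairwise adjacent, and any tree decomposition puts a clique entirely inside one bag — forcing width ≥ 2. The upper and lower bounds meet at 2, so that is the treewidth.

2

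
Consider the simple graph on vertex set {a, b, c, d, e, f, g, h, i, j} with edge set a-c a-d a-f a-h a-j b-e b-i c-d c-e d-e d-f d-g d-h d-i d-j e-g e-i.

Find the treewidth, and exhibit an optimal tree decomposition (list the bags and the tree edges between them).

Treewidth 2.
Bags: B1 = {d, e, g}  B2 = {d, e, i}  B3 = {b, e, i}  B4 = {c, d, e}  B5 = {a, c, d}  B6 = {a, d, f}  B7 = {a, d, j}  B8 = {a, d, h}
Tree: B1–B2, B2–B3, B1–B4, B4–B5, B5–B6, B5–B7, B5–B8

Every bag has size at most 3, so the width is 3 − 1 = 2 and tw(G) ≤ 2. Conversely, {d, e, g} is a clique of size 3, and the vertices of any clique must share a bag in every tree decomposition; so some bag has ≥ 3 vertices and tw(G) ≥ 2. The upper and lower bounds meet at 2, so that is the treewidth.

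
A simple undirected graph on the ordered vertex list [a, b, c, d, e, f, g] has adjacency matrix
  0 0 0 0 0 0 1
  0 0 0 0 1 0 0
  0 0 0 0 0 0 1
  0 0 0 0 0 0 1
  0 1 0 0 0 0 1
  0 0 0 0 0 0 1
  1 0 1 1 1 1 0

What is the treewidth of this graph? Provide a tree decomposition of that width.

Treewidth 1.
Bags: B1 = {e, g}  B2 = {a, g}  B3 = {b, e}  B4 = {c, g}  B5 = {d, g}  B6 = {f, g}
Tree: B1–B2, B1–B3, B2–B4, B2–B5, B5–B6

Every bag has size at most 2, so the width is 2 − 1 = 1 and tw(G) ≤ 1. G has an edge, so its treewidth is at least 1. The upper and lower bounds meet at 1, so that is the treewidth.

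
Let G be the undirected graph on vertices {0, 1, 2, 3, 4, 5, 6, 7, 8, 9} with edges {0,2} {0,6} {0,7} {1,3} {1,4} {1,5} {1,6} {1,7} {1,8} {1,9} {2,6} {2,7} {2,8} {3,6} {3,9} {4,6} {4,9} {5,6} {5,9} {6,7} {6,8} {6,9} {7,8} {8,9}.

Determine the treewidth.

A width-3 tree decomposition is:
Bags: B1 = {1, 5, 6, 9}  B2 = {1, 6, 8, 9}  B3 = {1, 4, 6, 9}  B4 = {1, 3, 6, 9}  B5 = {1, 6, 7, 8}  B6 = {2, 6, 7, 8}  B7 = {0, 2, 6, 7}
Tree: B1–B2, B2–B3, B3–B4, B2–B5, B5–B6, B6–B7
Each bag holds 4 vertices, so the decomposition has width 3, which upper-bounds the treewidth. For the lower bound, the 4 vertices {0, 2, 6, 7} are pairwise adjacent, and any tree decomposition puts a clique entirely inside one bag — forcing width ≥ 3. The upper and lower bounds meet at 3, so that is the treewidth.

3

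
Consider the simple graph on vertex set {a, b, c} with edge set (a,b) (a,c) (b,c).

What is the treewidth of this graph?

A width-2 tree decomposition is:
Bags: B1 = {a, b, c}
Tree: (single bag)
A single bag containing all 3 vertices is trivially a valid decomposition of width 2. On the other hand G contains the 3-clique {a, b, c}. A clique must lie in a single bag of any decomposition, so no decomposition can have width below 2. Combining the bounds, tw(G) = 2.

2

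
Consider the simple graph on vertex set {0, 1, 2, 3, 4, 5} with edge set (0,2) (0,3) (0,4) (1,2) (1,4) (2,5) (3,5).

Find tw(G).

2

A width-2 tree decomposition is:
Bags: B1 = {0, 3, 5}  B2 = {0, 2, 5}  B3 = {0, 2, 4}  B4 = {1, 2, 4}
Tree: B1–B2, B2–B3, B3–B4
Every bag has size at most 3, so the width is 3 − 1 = 2 and tw(G) ≤ 2. For the lower bound, G contains the cycle 3–5–2–0–3, so G is not a forest; only forests have treewidth ≤ 1, hence tw(G) ≥ 2. Combining the bounds, tw(G) = 2.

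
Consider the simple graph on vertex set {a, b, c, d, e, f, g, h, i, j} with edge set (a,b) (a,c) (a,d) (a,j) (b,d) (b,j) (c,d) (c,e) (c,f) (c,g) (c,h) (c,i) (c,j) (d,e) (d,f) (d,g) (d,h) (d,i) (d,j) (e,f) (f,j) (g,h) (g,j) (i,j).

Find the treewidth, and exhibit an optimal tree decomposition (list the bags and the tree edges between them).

Treewidth 3.
One such decomposition:
Bags: B1 = {a, c, d, j}  B2 = {a, b, d, j}  B3 = {c, d, g, j}  B4 = {c, d, f, j}  B5 = {c, d, e, f}  B6 = {c, d, g, h}  B7 = {c, d, i, j}
Tree: B1–B2, B1–B3, B3–B4, B4–B5, B3–B6, B4–B7

The largest bag has 4 vertices, giving width 3; this decomposition certifies tw(G) ≤ 3. On the other hand G contains the 4-clique {c, d, g, j}. A clique must lie in a single bag of any decomposition, so no decomposition can have width below 3. The upper and lower bounds meet at 3, so that is the treewidth.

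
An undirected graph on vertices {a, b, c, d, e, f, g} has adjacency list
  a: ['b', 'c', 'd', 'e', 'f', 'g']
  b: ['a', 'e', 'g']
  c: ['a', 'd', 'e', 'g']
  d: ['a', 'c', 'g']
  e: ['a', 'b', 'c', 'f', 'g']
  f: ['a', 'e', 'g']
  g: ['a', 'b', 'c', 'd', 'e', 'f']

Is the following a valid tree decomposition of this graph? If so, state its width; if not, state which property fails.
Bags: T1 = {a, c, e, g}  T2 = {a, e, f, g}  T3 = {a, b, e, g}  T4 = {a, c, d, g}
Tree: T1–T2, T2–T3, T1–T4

Yes; width 3.

Every vertex of G appears in some bag (union = {a, b, c, d, e, f, g}); every edge is covered by a bag; and for each vertex v the set of bags containing v is connected in the bag tree. The decomposition is therefore valid. The largest bag has 4 vertices, so the width is 3.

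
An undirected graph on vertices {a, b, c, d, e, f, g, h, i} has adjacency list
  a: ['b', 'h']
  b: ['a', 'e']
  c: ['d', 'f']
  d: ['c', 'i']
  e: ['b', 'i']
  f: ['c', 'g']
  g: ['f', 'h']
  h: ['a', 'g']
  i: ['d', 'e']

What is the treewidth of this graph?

A width-2 tree decomposition is:
Bags: B1 = {b, e, i}  B2 = {a, b, i}  B3 = {a, h, i}  B4 = {g, h, i}  B5 = {f, g, i}  B6 = {c, f, i}  B7 = {c, d, i}
Tree: B1–B2, B2–B3, B3–B4, B4–B5, B5–B6, B6–B7
Every bag has size at most 3, so the width is 3 − 1 = 2 and tw(G) ≤ 2. For the lower bound, G contains the cycle i–e–b–a–h–g–f–c–d–i, so G is not a forest; only forests have treewidth ≤ 1, hence tw(G) ≥ 2. Therefore the treewidth is 2.

2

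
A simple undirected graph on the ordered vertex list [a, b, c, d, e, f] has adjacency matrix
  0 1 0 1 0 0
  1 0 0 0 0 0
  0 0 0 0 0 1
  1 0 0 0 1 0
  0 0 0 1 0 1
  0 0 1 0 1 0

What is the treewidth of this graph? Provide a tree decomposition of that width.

Treewidth 1.
One such decomposition:
Bags: B1 = {a, b}  B2 = {a, d}  B3 = {d, e}  B4 = {e, f}  B5 = {c, f}
Tree: B1–B2, B2–B3, B3–B4, B4–B5

Every bag has size at most 2, so the width is 2 − 1 = 1 and tw(G) ≤ 1. G has an edge, so its treewidth is at least 1. Hence tw(G) = 1 exactly.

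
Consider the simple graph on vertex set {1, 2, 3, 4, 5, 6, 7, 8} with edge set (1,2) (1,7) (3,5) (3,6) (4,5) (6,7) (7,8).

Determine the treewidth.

1

A width-1 tree decomposition is:
Bags: B1 = {6, 7}  B2 = {3, 6}  B3 = {1, 7}  B4 = {7, 8}  B5 = {3, 5}  B6 = {1, 2}  B7 = {4, 5}
Tree: B1–B2, B1–B3, B3–B4, B2–B5, B3–B6, B5–B7
The largest bag has 2 vertices, giving width 1; this decomposition certifies tw(G) ≤ 1. G has an edge, so its treewidth is at least 1. The upper and lower bounds meet at 1, so that is the treewidth.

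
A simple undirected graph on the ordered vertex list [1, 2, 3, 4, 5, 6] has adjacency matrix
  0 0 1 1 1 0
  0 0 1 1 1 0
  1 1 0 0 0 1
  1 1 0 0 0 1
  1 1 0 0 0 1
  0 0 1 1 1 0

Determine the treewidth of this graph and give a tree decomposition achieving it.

Treewidth 3.
Bags: B1 = {1, 2, 4, 6}  B2 = {1, 2, 5, 6}  B3 = {1, 2, 3, 6}
Tree: B1–B2, B2–B3

Each bag holds 4 vertices, so the decomposition has width 3, which upper-bounds the treewidth. For the lower bound: the 4 vertex sets {1,4}, {5,6}, {2}, {3} are disjoint, each induces a connected subgraph, and every pair is joined by at least one edge of G. Contracting each set to a single vertex therefore yields K_{4} as a minor, and since treewidth is minor-monotone, tw(G) ≥ tw(K_{4}) = 3. The upper and lower bounds meet at 3, so that is the treewidth.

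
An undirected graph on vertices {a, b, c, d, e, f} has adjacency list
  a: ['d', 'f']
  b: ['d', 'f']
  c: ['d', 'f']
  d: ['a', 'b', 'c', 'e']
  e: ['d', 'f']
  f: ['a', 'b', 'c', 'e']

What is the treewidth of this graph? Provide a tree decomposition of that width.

Each bag holds 3 vertices, so the decomposition has width 2, which upper-bounds the treewidth. The edges c–f–e–d–c form a cycle, so G is not a tree and its treewidth is at least 2. The upper and lower bounds meet at 2, so that is the treewidth.

Treewidth 2.
One optimal decomposition is:
Bags: B1 = {c, d, f}  B2 = {d, e, f}  B3 = {b, d, f}  B4 = {a, d, f}
Tree: B1–B2, B2–B3, B3–B4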